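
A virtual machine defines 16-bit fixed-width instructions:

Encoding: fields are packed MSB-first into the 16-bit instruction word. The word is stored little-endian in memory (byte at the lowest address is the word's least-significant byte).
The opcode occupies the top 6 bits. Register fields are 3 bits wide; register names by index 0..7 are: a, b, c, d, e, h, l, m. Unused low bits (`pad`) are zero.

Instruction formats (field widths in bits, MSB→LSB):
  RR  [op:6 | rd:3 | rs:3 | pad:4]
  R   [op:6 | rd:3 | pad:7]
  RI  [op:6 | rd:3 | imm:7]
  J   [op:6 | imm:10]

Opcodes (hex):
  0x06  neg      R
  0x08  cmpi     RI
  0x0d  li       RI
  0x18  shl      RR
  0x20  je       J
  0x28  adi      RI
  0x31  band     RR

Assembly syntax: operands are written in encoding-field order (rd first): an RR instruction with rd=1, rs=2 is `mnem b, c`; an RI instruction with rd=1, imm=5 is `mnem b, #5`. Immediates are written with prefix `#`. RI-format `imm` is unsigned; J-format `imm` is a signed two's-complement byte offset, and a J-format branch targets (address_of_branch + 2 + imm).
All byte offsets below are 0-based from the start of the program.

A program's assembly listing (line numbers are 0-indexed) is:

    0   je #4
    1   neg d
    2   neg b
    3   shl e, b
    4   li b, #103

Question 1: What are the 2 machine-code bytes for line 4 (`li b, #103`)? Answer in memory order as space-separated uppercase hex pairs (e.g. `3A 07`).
E7 34

line 4 (li): pack op=0xd:6|rd=1:3|imm=103:7 = 0x34e7; little→ e7 34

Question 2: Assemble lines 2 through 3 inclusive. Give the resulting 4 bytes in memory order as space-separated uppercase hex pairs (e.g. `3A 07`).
80 18 10 62

line 2 (neg): pack op=0x6:6|rd=1:3|pad=0:7 = 0x1880; little→ 80 18
line 3 (shl): pack op=0x18:6|rd=4:3|rs=1:3|pad=0:4 = 0x6210; little→ 10 62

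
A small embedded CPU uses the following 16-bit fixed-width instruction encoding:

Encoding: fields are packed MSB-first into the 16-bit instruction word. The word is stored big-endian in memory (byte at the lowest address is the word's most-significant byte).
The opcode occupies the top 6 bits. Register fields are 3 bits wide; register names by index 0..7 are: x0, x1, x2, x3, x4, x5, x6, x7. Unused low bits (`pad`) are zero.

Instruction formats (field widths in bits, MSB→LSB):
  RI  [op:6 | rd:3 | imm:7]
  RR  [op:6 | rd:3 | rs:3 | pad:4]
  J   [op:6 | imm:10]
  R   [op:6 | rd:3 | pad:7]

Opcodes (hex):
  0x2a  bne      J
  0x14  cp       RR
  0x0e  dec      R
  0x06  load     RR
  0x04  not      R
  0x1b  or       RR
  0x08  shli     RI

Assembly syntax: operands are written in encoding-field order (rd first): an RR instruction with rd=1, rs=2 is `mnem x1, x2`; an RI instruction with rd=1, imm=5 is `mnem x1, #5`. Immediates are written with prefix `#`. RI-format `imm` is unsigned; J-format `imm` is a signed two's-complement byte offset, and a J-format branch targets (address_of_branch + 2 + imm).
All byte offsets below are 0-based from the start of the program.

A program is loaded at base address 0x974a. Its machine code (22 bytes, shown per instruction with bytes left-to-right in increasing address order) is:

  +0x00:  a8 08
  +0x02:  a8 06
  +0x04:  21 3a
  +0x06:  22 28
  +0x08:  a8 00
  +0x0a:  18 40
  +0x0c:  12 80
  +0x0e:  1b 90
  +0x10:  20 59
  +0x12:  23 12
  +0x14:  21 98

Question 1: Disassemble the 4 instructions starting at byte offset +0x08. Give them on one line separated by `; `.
+0x08: a8 00 ⇒ word 0xa800 (big)
  top 6b → 0x2a → bne [J]
  [9:0] imm=0 = #0
+0x0a: 18 40 ⇒ word 0x1840 (big)
  top 6b → 0x6 → load [RR]
  [9:7] rd=0 = x0
  [6:4] rs=4 = x4
+0x0c: 12 80 ⇒ word 0x1280 (big)
  top 6b → 0x4 → not [R]
  [9:7] rd=5 = x5
+0x0e: 1b 90 ⇒ word 0x1b90 (big)
  top 6b → 0x6 → load [RR]
  [9:7] rd=7 = x7
  [6:4] rs=1 = x1

bne #0; load x0, x4; not x5; load x7, x1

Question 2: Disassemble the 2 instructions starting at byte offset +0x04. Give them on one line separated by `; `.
[04] 21 3a → 0x213a
  op=0x213a>>10=0x8 ⇒ shli (RI)
  [9:7] rd=2 = x2
  [6:0] imm=58 = #58
[06] 22 28 → 0x2228
  op=0x2228>>10=0x8 ⇒ shli (RI)
  [9:7] rd=4 = x4
  [6:0] imm=40 = #40

shli x2, #58; shli x4, #40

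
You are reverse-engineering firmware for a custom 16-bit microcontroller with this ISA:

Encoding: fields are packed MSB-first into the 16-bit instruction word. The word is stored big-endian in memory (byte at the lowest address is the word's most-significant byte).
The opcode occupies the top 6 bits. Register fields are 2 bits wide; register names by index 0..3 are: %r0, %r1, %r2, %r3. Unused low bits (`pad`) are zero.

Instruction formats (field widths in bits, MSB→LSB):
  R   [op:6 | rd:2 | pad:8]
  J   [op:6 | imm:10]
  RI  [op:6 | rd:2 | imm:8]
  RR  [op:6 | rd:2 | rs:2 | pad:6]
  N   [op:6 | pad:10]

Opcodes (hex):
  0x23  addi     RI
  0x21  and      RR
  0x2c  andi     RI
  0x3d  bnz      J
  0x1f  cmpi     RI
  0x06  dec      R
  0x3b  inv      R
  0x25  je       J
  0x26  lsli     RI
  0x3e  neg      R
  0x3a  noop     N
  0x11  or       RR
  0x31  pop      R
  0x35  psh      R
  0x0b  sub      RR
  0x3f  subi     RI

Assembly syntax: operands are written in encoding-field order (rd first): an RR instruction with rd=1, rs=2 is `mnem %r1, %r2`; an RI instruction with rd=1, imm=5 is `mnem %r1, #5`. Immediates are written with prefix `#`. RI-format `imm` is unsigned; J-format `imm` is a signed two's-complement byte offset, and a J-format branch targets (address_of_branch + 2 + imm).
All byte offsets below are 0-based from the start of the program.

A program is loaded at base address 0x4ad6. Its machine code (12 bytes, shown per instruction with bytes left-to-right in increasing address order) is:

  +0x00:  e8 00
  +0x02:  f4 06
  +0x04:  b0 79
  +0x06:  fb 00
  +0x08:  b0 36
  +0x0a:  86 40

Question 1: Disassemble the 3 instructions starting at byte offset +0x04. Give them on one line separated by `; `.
andi %r0, #121; neg %r3; andi %r0, #54

[04] b0 79 → 0xb079
  opcode bits[15:10]=0x2c: andi/RI
  [9:8] rd=0 = %r0
  [7:0] imm=121 = #121
[06] fb 00 → 0xfb00
  opcode bits[15:10]=0x3e: neg/R
  [9:8] rd=3 = %r3
[08] b0 36 → 0xb036
  opcode bits[15:10]=0x2c: andi/RI
  [9:8] rd=0 = %r0
  [7:0] imm=54 = #54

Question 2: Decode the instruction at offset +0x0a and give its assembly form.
and %r2, %r1

off 0x0a: read 86 40 as big → 0x8640
  top 6b → 0x21 → and [RR]
  rd@[9:8]=0x2 ⇒ %r2
  rs@[7:6]=0x1 ⇒ %r1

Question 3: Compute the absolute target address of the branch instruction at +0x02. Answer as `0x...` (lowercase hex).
off 0x02: read f4 06 as big → 0xf406
  op=0xf406>>10=0x3d ⇒ bnz (J)
  imm@[9:0]=0x6 ⇒ #6
  target = base 0x4ad6 + off 0x02 + 2 + imm 6 = 0x4ae0

0x4ae0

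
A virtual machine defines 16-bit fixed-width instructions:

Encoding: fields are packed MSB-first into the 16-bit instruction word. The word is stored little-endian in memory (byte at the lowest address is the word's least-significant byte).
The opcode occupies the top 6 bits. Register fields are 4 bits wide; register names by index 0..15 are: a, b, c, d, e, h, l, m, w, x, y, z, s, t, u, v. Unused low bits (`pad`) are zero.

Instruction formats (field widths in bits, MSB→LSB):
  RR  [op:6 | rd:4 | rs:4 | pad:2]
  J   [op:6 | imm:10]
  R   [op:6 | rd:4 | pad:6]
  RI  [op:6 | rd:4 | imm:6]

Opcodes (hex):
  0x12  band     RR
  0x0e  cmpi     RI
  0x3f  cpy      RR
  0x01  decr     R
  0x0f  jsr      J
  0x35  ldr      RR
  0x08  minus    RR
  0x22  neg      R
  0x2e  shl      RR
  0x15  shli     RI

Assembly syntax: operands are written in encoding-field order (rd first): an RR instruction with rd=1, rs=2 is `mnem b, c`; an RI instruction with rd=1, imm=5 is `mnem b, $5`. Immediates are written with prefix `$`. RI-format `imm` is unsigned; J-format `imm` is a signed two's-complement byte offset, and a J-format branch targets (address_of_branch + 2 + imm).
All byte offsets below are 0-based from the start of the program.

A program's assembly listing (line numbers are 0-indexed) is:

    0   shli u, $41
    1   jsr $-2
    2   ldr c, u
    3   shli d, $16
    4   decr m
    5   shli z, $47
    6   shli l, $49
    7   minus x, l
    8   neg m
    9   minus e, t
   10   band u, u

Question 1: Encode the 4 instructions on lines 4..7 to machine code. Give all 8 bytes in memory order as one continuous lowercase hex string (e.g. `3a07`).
c005ef56b1555822

line 4 (decr): pack op=0x1:6|rd=7:4|pad=0:6 = 0x05c0; little→ c0 05
line 5 (shli): pack op=0x15:6|rd=11:4|imm=47:6 = 0x56ef; little→ ef 56
line 6 (shli): pack op=0x15:6|rd=6:4|imm=49:6 = 0x55b1; little→ b1 55
line 7 (minus): pack op=0x8:6|rd=9:4|rs=6:4|pad=0:2 = 0x2258; little→ 58 22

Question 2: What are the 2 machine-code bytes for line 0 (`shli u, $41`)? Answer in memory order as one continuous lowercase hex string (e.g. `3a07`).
line 0 (shli): pack op=0x15:6|rd=14:4|imm=41:6 = 0x57a9; little→ a9 57

a957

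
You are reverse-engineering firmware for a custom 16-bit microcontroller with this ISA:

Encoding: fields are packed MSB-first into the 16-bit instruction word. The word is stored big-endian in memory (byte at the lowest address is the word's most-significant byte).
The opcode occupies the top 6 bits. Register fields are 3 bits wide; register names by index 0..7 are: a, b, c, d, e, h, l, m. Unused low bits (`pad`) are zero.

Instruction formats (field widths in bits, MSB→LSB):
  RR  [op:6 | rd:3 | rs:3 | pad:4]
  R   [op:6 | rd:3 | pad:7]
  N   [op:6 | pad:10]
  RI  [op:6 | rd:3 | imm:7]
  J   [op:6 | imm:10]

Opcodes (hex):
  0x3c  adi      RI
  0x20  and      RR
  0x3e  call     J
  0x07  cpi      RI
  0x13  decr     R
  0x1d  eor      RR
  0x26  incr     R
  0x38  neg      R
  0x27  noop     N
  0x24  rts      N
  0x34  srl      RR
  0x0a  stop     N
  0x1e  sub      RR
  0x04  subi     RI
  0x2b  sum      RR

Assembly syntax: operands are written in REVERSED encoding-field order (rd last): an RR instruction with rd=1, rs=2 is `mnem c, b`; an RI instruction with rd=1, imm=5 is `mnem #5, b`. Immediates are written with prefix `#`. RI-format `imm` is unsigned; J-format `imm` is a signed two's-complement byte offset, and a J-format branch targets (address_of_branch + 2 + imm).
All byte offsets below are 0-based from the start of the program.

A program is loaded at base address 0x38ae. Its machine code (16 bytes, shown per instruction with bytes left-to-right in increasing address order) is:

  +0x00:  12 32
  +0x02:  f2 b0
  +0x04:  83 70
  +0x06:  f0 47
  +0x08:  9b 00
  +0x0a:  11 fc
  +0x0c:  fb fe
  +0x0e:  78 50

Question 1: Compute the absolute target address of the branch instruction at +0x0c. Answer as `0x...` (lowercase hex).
0x38ba

+0x0c: fb fe ⇒ word 0xfbfe (big)
  top 6b → 0x3e → call [J]
  [9:0] imm=1022 (s10→-2) = #-2
  target = base 0x38ae + off 0x0c + 2 + imm -2 = 0x38ba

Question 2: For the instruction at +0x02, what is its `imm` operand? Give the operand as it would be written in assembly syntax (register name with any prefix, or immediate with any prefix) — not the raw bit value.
@+02  big-endian(f2 b0) = 0xf2b0
  op=0xf2b0>>10=0x3c ⇒ adi (RI)
  [9:7] rd=5 = h
  [6:0] imm=48 = #48

#48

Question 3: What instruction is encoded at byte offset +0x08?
incr l

@+08  big-endian(9b 00) = 0x9b00
  opcode bits[15:10]=0x26: incr/R
  [9:7] rd=6 = l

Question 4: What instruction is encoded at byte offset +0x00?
subi #50, e

+0x00: 12 32 ⇒ word 0x1232 (big)
  top 6b → 0x4 → subi [RI]
  [9:7] rd=4 = e
  [6:0] imm=50 = #50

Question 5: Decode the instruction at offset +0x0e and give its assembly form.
sub h, a

@+0e  big-endian(78 50) = 0x7850
  top 6b → 0x1e → sub [RR]
  rd@[9:7]=0x0 ⇒ a
  rs@[6:4]=0x5 ⇒ h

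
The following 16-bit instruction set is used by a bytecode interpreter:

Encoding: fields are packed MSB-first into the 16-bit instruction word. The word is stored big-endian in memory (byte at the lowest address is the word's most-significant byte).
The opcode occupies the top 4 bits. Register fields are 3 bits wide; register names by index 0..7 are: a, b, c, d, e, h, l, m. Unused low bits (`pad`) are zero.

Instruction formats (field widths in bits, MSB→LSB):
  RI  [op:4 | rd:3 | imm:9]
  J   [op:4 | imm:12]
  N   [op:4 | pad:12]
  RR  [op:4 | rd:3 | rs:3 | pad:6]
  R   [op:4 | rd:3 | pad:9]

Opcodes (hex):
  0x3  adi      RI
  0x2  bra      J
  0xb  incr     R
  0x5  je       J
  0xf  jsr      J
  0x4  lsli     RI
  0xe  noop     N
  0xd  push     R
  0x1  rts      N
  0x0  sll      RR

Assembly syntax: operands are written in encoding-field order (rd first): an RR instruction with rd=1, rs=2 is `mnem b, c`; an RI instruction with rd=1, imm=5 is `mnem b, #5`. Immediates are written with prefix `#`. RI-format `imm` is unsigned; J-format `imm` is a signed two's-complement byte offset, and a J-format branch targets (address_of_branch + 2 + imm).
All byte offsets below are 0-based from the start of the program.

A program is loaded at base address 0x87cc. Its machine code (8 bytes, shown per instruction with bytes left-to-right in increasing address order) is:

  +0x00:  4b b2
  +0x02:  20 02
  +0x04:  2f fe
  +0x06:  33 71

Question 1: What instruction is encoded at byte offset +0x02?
bra #2

@+02  big-endian(20 02) = 0x2002
  top 4b → 0x2 → bra [J]
  [11:0] imm=2 = #2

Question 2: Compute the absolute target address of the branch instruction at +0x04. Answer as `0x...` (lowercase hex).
0x87d0

@+04  big-endian(2f fe) = 0x2ffe
  opcode bits[15:12]=0x2: bra/J
  imm@[11:0]=0xffe (s12→-2) ⇒ #-2
  target = base 0x87cc + off 0x04 + 2 + imm -2 = 0x87d0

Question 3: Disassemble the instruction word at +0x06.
+0x06: 33 71 ⇒ word 0x3371 (big)
  op=0x3371>>12=0x3 ⇒ adi (RI)
  rd@[11:9]=0x1 ⇒ b
  imm@[8:0]=0x171 ⇒ #369

adi b, #369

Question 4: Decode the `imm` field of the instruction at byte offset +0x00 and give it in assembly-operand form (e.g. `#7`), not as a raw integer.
#434

[00] 4b b2 → 0x4bb2
  top 4b → 0x4 → lsli [RI]
  [11:9] rd=5 = h
  [8:0] imm=434 = #434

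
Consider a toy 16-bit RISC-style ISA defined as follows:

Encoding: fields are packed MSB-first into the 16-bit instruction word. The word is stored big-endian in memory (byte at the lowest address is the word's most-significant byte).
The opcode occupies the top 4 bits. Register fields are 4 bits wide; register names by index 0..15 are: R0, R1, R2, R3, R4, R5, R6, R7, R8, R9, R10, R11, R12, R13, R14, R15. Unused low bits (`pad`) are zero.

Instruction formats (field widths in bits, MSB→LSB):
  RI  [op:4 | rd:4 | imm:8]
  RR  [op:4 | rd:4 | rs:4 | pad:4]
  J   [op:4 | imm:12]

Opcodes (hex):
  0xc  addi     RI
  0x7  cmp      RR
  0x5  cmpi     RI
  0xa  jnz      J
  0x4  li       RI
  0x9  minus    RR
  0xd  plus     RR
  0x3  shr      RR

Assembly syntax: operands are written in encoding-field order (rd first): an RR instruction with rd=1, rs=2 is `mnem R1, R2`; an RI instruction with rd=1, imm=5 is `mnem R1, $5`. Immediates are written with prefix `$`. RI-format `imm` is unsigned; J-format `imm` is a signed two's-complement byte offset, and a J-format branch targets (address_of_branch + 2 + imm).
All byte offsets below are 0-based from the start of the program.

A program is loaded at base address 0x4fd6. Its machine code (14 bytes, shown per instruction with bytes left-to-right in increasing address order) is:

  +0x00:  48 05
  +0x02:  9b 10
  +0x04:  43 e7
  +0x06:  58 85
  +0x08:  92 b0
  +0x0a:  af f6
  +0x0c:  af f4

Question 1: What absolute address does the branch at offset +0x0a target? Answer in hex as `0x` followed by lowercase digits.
0x4fd8

off 0x0a: read af f6 as big → 0xaff6
  top 4b → 0xa → jnz [J]
  imm: (w>>0)&0xfff=0xff6 (s12→-10) → $-10
  target = base 0x4fd6 + off 0x0a + 2 + imm -10 = 0x4fd8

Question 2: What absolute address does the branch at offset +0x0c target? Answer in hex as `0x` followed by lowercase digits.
0x4fd8

+0x0c: af f4 ⇒ word 0xaff4 (big)
  opcode bits[15:12]=0xa: jnz/J
  imm@[11:0]=0xff4 (s12→-12) ⇒ $-12
  target = base 0x4fd6 + off 0x0c + 2 + imm -12 = 0x4fd8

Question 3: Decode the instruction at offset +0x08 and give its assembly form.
+0x08: 92 b0 ⇒ word 0x92b0 (big)
  top 4b → 0x9 → minus [RR]
  rd@[11:8]=0x2 ⇒ R2
  rs@[7:4]=0xb ⇒ R11

minus R2, R11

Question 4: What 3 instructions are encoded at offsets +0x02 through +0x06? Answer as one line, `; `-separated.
off 0x02: read 9b 10 as big → 0x9b10
  top 4b → 0x9 → minus [RR]
  rd: (w>>8)&0xf=0xb → R11
  rs: (w>>4)&0xf=0x1 → R1
off 0x04: read 43 e7 as big → 0x43e7
  top 4b → 0x4 → li [RI]
  rd: (w>>8)&0xf=0x3 → R3
  imm: (w>>0)&0xff=0xe7 → $231
off 0x06: read 58 85 as big → 0x5885
  top 4b → 0x5 → cmpi [RI]
  rd: (w>>8)&0xf=0x8 → R8
  imm: (w>>0)&0xff=0x85 → $133

minus R11, R1; li R3, $231; cmpi R8, $133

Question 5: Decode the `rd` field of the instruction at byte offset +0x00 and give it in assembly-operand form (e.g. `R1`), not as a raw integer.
+0x00: 48 05 ⇒ word 0x4805 (big)
  top 4b → 0x4 → li [RI]
  rd: (w>>8)&0xf=0x8 → R8
  imm: (w>>0)&0xff=0x5 → $5

R8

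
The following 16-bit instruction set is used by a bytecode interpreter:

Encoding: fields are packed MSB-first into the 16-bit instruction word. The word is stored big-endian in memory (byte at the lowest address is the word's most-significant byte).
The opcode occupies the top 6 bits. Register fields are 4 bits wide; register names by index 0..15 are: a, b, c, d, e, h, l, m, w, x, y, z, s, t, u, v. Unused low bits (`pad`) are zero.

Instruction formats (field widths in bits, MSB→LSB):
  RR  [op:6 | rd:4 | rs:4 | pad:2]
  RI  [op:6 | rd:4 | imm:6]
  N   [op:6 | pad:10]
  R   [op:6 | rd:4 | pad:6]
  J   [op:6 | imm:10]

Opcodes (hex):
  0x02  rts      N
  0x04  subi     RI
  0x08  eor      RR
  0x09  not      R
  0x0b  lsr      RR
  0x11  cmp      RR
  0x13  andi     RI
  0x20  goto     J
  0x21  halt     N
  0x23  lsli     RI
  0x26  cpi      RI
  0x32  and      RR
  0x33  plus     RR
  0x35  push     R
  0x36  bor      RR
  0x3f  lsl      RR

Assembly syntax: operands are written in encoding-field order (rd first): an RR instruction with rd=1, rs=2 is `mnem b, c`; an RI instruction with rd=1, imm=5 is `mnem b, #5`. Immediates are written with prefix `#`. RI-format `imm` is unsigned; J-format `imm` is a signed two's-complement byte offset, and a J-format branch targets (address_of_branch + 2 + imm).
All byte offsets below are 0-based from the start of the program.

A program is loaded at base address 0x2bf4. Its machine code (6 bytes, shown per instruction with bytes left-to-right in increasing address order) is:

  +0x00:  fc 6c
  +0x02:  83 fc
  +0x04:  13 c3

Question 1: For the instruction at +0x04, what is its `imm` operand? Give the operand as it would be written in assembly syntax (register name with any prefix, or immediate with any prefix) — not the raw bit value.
off 0x04: read 13 c3 as big → 0x13c3
  top 6b → 0x4 → subi [RI]
  rd: (w>>6)&0xf=0xf → v
  imm: (w>>0)&0x3f=0x3 → #3

#3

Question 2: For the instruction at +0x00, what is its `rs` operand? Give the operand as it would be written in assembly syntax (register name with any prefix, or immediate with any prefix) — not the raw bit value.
z

[00] fc 6c → 0xfc6c
  top 6b → 0x3f → lsl [RR]
  rd: (w>>6)&0xf=0x1 → b
  rs: (w>>2)&0xf=0xb → z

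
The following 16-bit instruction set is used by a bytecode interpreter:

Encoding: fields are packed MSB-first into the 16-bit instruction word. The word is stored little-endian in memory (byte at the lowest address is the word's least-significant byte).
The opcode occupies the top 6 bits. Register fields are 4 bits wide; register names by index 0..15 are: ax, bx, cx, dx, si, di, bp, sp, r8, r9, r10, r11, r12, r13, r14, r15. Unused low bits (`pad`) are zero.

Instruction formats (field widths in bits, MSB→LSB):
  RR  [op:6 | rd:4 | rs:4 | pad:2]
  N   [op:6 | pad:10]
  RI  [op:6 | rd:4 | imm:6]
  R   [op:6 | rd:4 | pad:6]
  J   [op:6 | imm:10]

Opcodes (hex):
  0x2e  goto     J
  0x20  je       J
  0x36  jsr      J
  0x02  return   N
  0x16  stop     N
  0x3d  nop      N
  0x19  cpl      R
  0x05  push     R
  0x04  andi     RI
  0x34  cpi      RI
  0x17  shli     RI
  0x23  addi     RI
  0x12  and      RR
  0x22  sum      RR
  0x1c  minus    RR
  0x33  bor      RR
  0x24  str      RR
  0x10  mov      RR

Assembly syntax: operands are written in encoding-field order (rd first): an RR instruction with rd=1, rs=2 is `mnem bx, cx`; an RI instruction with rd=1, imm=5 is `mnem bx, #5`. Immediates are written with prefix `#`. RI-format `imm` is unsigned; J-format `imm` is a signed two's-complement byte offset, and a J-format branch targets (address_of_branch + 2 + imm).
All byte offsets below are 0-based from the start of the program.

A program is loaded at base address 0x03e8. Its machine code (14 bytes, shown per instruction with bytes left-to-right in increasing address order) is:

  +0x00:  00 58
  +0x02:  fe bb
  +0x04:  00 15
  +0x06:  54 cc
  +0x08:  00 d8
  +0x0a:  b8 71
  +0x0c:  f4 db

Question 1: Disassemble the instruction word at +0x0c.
+0x0c: f4 db ⇒ word 0xdbf4 (little)
  opcode bits[15:10]=0x36: jsr/J
  imm: (w>>0)&0x3ff=0x3f4 (s10→-12) → #-12

jsr #-12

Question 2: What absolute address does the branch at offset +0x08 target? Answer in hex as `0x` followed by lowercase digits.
0x03f2

@+08  little-endian(00 d8) = 0xd800
  top 6b → 0x36 → jsr [J]
  imm: (w>>0)&0x3ff=0x0 → #0
  target = base 0x03e8 + off 0x08 + 2 + imm 0 = 0x03f2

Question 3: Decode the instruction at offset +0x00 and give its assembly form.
+0x00: 00 58 ⇒ word 0x5800 (little)
  top 6b → 0x16 → stop [N]

stop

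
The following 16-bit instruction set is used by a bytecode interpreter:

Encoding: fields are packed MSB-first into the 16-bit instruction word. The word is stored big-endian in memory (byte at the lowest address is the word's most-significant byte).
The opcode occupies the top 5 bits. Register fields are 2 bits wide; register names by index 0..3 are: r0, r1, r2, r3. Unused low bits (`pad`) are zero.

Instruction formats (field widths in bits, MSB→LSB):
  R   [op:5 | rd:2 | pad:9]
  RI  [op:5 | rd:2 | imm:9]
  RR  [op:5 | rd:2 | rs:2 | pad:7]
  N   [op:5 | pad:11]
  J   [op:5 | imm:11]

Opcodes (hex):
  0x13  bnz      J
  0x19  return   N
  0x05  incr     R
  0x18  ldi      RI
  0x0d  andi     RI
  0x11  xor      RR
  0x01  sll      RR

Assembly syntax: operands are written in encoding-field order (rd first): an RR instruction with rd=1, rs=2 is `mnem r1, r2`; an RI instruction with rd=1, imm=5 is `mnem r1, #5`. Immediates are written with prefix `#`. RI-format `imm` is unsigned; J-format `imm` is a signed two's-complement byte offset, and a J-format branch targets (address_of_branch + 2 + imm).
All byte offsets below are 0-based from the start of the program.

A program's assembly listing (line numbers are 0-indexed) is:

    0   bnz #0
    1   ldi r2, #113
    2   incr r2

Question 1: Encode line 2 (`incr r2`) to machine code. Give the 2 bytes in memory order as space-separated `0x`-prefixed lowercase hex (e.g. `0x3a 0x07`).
line 2 (incr): pack op=0x5:5|rd=2:2|pad=0:9 = 0x2c00; big→ 2c 00

0x2c 0x00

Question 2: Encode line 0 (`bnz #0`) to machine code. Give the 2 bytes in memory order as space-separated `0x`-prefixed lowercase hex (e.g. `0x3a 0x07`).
0x98 0x00

0. bnz fields op=0x13:5|imm=0:11 → word 9800h → 98 00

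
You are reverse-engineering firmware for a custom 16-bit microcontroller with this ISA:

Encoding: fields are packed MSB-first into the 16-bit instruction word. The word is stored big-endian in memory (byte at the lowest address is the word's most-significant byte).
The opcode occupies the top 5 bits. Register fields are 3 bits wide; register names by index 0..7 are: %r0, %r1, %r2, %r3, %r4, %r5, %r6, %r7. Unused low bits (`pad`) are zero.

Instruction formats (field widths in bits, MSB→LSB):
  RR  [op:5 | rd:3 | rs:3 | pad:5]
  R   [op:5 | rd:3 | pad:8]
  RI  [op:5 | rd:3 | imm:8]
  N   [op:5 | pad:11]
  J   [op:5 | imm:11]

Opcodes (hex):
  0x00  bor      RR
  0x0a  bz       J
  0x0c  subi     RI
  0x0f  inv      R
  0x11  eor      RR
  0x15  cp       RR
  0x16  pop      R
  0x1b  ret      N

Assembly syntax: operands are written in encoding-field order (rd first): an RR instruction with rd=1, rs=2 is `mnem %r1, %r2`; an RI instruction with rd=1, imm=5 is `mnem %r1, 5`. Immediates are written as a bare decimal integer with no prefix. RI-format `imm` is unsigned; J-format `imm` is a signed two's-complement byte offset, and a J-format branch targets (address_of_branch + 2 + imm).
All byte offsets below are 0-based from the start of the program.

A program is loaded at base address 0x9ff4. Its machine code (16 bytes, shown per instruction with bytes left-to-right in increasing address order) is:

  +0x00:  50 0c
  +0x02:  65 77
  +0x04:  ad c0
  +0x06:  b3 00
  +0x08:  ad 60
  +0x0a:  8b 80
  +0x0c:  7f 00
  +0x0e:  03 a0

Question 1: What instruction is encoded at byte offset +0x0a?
off 0x0a: read 8b 80 as big → 0x8b80
  top 5b → 0x11 → eor [RR]
  [10:8] rd=3 = %r3
  [7:5] rs=4 = %r4

eor %r3, %r4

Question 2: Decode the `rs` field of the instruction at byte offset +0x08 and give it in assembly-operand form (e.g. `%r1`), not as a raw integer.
%r3

+0x08: ad 60 ⇒ word 0xad60 (big)
  opcode bits[15:11]=0x15: cp/RR
  rd: (w>>8)&0x7=0x5 → %r5
  rs: (w>>5)&0x7=0x3 → %r3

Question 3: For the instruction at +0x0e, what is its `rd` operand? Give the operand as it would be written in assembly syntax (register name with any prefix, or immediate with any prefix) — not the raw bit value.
%r3

off 0x0e: read 03 a0 as big → 0x03a0
  top 5b → 0x0 → bor [RR]
  rd: (w>>8)&0x7=0x3 → %r3
  rs: (w>>5)&0x7=0x5 → %r5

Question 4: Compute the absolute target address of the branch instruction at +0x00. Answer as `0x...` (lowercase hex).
off 0x00: read 50 0c as big → 0x500c
  opcode bits[15:11]=0xa: bz/J
  [10:0] imm=12 = 12
  target = base 0x9ff4 + off 0x00 + 2 + imm 12 = 0xa002

0xa002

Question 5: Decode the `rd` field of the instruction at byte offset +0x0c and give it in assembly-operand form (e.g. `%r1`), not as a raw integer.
off 0x0c: read 7f 00 as big → 0x7f00
  op=0x7f00>>11=0xf ⇒ inv (R)
  [10:8] rd=7 = %r7

%r7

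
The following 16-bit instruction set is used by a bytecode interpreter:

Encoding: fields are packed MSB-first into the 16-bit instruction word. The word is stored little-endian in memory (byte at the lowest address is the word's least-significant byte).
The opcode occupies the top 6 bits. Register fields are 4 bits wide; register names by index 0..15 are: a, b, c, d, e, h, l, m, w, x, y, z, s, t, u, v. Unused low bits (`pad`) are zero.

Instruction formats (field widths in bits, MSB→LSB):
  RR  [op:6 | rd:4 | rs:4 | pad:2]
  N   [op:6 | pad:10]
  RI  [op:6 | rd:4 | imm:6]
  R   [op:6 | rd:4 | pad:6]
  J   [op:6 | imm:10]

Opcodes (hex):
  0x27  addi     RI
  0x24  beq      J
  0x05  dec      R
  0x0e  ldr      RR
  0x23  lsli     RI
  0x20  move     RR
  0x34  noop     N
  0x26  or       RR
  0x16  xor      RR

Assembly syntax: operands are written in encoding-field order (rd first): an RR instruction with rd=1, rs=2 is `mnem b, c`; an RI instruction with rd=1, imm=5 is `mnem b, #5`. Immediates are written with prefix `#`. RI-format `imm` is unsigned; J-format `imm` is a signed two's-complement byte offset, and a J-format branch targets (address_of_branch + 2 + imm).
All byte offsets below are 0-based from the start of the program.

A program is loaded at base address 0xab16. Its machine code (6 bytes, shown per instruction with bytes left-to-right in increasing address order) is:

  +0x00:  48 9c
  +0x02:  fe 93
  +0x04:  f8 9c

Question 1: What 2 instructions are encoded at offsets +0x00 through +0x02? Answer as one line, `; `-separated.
addi b, #8; beq #-2

[00] 48 9c → 0x9c48
  opcode bits[15:10]=0x27: addi/RI
  rd@[9:6]=0x1 ⇒ b
  imm@[5:0]=0x8 ⇒ #8
[02] fe 93 → 0x93fe
  opcode bits[15:10]=0x24: beq/J
  imm@[9:0]=0x3fe (s10→-2) ⇒ #-2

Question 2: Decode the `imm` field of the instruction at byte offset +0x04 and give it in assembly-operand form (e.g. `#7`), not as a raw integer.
[04] f8 9c → 0x9cf8
  top 6b → 0x27 → addi [RI]
  rd: (w>>6)&0xf=0x3 → d
  imm: (w>>0)&0x3f=0x38 → #56

#56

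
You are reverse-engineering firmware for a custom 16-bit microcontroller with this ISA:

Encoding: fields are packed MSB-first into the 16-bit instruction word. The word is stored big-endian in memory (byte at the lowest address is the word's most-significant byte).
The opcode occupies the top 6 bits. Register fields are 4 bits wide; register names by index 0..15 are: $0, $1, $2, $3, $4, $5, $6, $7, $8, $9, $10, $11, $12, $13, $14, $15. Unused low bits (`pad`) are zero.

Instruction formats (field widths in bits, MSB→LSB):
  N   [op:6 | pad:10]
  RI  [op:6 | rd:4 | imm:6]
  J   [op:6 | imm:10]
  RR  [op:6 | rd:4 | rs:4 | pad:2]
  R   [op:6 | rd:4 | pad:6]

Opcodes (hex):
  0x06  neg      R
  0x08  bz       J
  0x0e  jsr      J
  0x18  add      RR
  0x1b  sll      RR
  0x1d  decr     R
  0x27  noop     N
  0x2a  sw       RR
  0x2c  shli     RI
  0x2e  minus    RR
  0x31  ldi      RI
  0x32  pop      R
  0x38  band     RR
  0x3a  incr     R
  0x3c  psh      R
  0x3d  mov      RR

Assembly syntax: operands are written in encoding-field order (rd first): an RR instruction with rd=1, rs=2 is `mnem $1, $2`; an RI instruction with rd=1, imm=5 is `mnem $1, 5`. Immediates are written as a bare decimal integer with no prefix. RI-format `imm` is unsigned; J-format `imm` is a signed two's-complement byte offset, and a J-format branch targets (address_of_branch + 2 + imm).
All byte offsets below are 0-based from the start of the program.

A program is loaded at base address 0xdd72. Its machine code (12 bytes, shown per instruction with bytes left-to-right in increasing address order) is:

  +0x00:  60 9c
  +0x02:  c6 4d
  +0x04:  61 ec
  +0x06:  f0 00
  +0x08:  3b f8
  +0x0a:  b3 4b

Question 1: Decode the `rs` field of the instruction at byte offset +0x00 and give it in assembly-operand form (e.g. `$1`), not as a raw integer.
@+00  big-endian(60 9c) = 0x609c
  opcode bits[15:10]=0x18: add/RR
  rd: (w>>6)&0xf=0x2 → $2
  rs: (w>>2)&0xf=0x7 → $7

$7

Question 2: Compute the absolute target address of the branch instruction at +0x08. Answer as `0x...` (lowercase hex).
0xdd74

[08] 3b f8 → 0x3bf8
  opcode bits[15:10]=0xe: jsr/J
  [9:0] imm=1016 (s10→-8) = -8
  target = base 0xdd72 + off 0x08 + 2 + imm -8 = 0xdd74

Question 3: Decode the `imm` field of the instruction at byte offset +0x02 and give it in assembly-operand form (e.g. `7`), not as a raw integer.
13

+0x02: c6 4d ⇒ word 0xc64d (big)
  top 6b → 0x31 → ldi [RI]
  rd: (w>>6)&0xf=0x9 → $9
  imm: (w>>0)&0x3f=0xd → 13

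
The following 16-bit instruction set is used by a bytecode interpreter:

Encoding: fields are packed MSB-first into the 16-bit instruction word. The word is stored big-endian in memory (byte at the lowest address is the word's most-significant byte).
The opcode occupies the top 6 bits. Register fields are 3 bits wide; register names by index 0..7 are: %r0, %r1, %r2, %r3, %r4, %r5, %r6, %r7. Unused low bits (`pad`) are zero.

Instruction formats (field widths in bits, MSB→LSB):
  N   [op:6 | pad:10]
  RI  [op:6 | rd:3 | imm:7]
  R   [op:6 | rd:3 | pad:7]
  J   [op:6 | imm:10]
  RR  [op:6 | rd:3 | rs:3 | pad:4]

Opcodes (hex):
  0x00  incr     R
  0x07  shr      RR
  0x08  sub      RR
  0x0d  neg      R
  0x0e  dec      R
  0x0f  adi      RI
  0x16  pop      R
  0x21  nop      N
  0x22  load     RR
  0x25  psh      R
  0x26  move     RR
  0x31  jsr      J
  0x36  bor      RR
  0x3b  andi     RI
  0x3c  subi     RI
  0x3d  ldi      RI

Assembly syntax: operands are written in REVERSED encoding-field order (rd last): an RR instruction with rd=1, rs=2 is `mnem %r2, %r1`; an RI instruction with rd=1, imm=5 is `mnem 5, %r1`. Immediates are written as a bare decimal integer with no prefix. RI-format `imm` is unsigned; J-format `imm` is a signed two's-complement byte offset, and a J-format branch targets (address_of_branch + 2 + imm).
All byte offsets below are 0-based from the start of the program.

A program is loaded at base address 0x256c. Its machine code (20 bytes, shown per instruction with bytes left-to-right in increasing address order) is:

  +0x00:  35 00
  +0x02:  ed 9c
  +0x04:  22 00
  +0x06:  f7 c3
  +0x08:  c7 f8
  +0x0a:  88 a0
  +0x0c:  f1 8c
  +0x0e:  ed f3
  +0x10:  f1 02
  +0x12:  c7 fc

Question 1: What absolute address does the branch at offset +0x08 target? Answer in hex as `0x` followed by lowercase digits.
off 0x08: read c7 f8 as big → 0xc7f8
  op=0xc7f8>>10=0x31 ⇒ jsr (J)
  imm: (w>>0)&0x3ff=0x3f8 (s10→-8) → -8
  target = base 0x256c + off 0x08 + 2 + imm -8 = 0x256e

0x256e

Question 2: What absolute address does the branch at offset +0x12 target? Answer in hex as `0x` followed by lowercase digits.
0x257c

@+12  big-endian(c7 fc) = 0xc7fc
  top 6b → 0x31 → jsr [J]
  imm: (w>>0)&0x3ff=0x3fc (s10→-4) → -4
  target = base 0x256c + off 0x12 + 2 + imm -4 = 0x257c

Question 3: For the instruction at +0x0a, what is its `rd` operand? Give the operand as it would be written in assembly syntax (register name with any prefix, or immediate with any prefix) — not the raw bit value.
%r1

[0a] 88 a0 → 0x88a0
  top 6b → 0x22 → load [RR]
  rd@[9:7]=0x1 ⇒ %r1
  rs@[6:4]=0x2 ⇒ %r2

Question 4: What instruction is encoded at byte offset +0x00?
neg %r2

[00] 35 00 → 0x3500
  op=0x3500>>10=0xd ⇒ neg (R)
  [9:7] rd=2 = %r2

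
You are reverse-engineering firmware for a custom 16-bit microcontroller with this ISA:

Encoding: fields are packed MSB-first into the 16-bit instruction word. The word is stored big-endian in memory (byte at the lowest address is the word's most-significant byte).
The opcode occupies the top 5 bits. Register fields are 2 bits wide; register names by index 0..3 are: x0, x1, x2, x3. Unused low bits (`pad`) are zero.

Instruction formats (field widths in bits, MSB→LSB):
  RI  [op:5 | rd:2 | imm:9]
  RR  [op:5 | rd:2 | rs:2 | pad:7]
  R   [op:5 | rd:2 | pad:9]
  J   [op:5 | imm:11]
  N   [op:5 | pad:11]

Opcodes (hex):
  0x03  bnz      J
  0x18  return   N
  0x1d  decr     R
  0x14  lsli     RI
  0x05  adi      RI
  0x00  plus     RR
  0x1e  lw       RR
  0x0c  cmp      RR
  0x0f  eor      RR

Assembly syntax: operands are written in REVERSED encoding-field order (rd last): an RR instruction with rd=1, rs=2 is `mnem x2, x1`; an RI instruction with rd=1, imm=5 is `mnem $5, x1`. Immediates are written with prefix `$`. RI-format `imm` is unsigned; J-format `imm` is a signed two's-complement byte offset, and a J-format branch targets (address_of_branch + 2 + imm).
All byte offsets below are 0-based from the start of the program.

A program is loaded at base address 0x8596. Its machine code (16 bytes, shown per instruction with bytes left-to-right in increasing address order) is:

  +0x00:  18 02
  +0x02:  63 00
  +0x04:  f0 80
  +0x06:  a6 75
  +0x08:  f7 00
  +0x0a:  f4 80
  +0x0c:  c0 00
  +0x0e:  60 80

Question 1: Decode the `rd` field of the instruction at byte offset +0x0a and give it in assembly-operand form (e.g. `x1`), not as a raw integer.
+0x0a: f4 80 ⇒ word 0xf480 (big)
  op=0xf480>>11=0x1e ⇒ lw (RR)
  rd@[10:9]=0x2 ⇒ x2
  rs@[8:7]=0x1 ⇒ x1

x2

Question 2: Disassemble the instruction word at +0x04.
+0x04: f0 80 ⇒ word 0xf080 (big)
  top 5b → 0x1e → lw [RR]
  [10:9] rd=0 = x0
  [8:7] rs=1 = x1

lw x1, x0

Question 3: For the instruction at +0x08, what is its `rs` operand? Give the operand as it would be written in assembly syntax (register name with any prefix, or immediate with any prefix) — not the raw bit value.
x2

@+08  big-endian(f7 00) = 0xf700
  op=0xf700>>11=0x1e ⇒ lw (RR)
  rd@[10:9]=0x3 ⇒ x3
  rs@[8:7]=0x2 ⇒ x2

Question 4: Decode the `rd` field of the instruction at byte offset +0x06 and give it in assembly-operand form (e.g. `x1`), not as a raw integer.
x3

[06] a6 75 → 0xa675
  opcode bits[15:11]=0x14: lsli/RI
  rd@[10:9]=0x3 ⇒ x3
  imm@[8:0]=0x75 ⇒ $117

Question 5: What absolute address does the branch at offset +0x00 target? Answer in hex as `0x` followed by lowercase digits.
0x859a

@+00  big-endian(18 02) = 0x1802
  top 5b → 0x3 → bnz [J]
  [10:0] imm=2 = $2
  target = base 0x8596 + off 0x00 + 2 + imm 2 = 0x859a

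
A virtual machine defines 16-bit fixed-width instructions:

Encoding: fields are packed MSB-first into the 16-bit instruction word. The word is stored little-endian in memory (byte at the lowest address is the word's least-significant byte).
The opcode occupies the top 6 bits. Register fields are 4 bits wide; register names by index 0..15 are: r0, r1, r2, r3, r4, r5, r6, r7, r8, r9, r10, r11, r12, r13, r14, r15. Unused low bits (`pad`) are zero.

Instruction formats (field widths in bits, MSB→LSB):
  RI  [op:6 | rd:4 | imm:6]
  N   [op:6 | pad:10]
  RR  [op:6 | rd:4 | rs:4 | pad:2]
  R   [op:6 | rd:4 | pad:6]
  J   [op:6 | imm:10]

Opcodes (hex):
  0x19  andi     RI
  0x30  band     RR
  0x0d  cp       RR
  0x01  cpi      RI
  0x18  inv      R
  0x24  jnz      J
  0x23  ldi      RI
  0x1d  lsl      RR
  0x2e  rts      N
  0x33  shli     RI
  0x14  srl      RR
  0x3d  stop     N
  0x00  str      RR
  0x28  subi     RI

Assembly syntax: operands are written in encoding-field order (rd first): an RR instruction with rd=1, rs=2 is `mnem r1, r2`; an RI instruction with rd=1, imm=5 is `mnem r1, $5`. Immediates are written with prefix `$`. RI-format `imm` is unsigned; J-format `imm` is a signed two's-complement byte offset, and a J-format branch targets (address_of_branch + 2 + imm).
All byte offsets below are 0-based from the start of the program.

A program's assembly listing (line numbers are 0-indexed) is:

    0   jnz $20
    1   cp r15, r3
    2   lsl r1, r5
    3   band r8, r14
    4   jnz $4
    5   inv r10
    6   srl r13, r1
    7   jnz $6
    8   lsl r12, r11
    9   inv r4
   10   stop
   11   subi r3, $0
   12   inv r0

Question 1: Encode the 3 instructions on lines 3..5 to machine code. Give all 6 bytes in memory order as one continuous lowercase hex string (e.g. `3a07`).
38c204908062

3. band fields op=0x30:6|rd=8:4|rs=14:4|pad=0:2 → word c238h → 38 c2
4. jnz fields op=0x24:6|imm=4:10 → word 9004h → 04 90
5. inv fields op=0x18:6|rd=10:4|pad=0:6 → word 6280h → 80 62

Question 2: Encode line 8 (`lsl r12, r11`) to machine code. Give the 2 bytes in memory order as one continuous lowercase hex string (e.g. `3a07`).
2c77

L8: lsl op=0x1d:6|rd=12:4|rs=11:4|pad=0:2 ⇒ 0x772c ⇒ little 2c 77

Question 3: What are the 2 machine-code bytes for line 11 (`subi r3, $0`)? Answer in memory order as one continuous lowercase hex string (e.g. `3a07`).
L11: subi op=0x28:6|rd=3:4|imm=0:6 ⇒ 0xa0c0 ⇒ little c0 a0

c0a0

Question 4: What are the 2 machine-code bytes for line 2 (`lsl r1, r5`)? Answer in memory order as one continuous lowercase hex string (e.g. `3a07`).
5474

L2: lsl op=0x1d:6|rd=1:4|rs=5:4|pad=0:2 ⇒ 0x7454 ⇒ little 54 74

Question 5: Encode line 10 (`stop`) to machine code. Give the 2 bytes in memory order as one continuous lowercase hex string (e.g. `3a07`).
L10: stop op=0x3d:6|pad=0:10 ⇒ 0xf400 ⇒ little 00 f4

00f4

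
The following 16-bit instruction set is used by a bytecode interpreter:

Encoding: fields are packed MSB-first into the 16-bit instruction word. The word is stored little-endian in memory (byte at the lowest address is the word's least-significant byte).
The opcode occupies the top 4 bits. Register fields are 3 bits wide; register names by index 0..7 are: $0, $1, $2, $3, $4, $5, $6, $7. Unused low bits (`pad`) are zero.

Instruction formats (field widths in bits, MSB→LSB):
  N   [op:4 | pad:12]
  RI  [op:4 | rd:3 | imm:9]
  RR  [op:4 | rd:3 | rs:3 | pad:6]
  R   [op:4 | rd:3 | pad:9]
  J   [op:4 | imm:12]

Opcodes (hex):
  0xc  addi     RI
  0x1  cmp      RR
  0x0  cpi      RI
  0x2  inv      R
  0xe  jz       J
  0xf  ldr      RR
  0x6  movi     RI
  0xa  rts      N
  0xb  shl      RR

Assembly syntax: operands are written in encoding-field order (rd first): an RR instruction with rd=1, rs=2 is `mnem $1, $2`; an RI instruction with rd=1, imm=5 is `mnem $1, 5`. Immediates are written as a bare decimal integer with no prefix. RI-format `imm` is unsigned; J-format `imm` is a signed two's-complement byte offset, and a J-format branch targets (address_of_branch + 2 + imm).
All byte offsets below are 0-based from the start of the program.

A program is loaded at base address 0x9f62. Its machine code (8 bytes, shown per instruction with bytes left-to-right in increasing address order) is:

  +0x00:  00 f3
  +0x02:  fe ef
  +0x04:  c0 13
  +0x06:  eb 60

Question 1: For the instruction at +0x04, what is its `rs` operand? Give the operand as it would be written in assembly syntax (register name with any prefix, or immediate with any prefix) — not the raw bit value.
off 0x04: read c0 13 as little → 0x13c0
  top 4b → 0x1 → cmp [RR]
  rd@[11:9]=0x1 ⇒ $1
  rs@[8:6]=0x7 ⇒ $7

$7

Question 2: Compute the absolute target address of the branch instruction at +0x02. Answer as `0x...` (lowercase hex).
@+02  little-endian(fe ef) = 0xeffe
  top 4b → 0xe → jz [J]
  imm: (w>>0)&0xfff=0xffe (s12→-2) → -2
  target = base 0x9f62 + off 0x02 + 2 + imm -2 = 0x9f64

0x9f64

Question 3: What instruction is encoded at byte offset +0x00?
ldr $1, $4

off 0x00: read 00 f3 as little → 0xf300
  opcode bits[15:12]=0xf: ldr/RR
  rd: (w>>9)&0x7=0x1 → $1
  rs: (w>>6)&0x7=0x4 → $4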